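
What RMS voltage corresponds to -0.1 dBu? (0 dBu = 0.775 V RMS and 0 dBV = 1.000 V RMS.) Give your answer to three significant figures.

0.766 V

V = 0.775 V × 10^(-0.1/20).
= 0.775 × 0.9886 = 0.766 V.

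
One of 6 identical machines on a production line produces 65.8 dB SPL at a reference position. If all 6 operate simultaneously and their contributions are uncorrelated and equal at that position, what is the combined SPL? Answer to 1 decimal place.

6 equal incoherent sources raise the level by 10·log₁₀(6) = 7.78 dB.
L_total = 65.8 + 7.78 = 73.6 dB SPL.

73.6 dB SPL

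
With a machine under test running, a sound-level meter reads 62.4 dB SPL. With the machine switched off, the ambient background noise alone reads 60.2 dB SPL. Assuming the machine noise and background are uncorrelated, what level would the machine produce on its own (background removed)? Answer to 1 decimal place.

58.4 dB SPL

Background correction is a power subtraction:
L_src = 10·log₁₀(10^(62.4/10) − 10^(60.2/10)) = 10·log₁₀(690700) = 58.4 dB SPL.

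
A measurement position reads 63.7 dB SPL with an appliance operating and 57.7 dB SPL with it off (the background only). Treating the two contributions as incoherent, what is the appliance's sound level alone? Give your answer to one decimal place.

62.4 dB SPL

Background correction is a power subtraction:
L_src = 10·log₁₀(10^(63.7/10) − 10^(57.7/10)) = 10·log₁₀(1755000) = 62.4 dB SPL.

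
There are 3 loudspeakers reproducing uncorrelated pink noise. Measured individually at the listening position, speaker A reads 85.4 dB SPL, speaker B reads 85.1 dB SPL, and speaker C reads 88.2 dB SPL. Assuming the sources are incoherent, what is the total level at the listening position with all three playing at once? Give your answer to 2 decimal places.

91.24 dB SPL

Incoherent sources sum as intensities:
L_total = 10·log₁₀(10^(85.4/10) + 10^(85.1/10) + 10^(88.2/10)) = 10·log₁₀(1331000000) = 91.24 dB SPL.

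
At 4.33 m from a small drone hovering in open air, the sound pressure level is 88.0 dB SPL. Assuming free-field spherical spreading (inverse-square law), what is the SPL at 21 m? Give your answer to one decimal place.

Inverse-square spreading gives ΔL = −20·log₁₀(d₂/d₁).
ΔL = −20·log₁₀(21/4.33) = -13.71 dB, so L₂ = 88.0 + (-13.71) = 74.3 dB SPL.

74.3 dB SPL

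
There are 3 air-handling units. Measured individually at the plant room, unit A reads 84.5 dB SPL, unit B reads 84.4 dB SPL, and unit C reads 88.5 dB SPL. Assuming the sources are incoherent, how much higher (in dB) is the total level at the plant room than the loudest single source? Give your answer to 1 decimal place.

2.5 dB

Uncorrelated sources add in intensity (power), not in dB.
L_total = 10·log₁₀(10^(84.5/10) + 10^(84.4/10) + 10^(88.5/10)) = 91.02 dB SPL.
Excess over the loudest (88.5 dB): 91.02 − 88.5 = 2.5 dB.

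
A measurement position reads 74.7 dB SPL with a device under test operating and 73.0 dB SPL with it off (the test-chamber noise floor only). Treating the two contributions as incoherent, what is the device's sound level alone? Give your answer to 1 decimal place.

Subtract intensities: L_src = 10·log₁₀(10^(L_total/10) − 10^(L_bg/10)).
L_src = 10·log₁₀(10^(74.7/10) − 10^(73.0/10)) = 10·log₁₀(9559000) = 69.8 dB SPL.

69.8 dB SPL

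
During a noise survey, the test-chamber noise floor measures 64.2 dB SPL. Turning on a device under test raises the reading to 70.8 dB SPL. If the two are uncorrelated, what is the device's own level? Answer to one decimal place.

69.7 dB SPL

Subtract intensities: L_src = 10·log₁₀(10^(L_total/10) − 10^(L_bg/10)).
L_src = 10·log₁₀(10^(70.8/10) − 10^(64.2/10)) = 10·log₁₀(9392000) = 69.7 dB SPL.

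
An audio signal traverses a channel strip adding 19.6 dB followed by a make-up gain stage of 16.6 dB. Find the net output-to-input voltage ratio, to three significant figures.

Net gain = 19.6 + 16.6 = 36.2 dB.
Voltage ratio = 10^(36.2/20) = 64.6.

64.6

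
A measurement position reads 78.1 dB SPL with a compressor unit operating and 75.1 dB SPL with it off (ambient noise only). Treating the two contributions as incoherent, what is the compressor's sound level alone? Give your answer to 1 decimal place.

75.1 dB SPL

Background correction is a power subtraction:
L_src = 10·log₁₀(10^(78.1/10) − 10^(75.1/10)) = 10·log₁₀(32210000) = 75.1 dB SPL.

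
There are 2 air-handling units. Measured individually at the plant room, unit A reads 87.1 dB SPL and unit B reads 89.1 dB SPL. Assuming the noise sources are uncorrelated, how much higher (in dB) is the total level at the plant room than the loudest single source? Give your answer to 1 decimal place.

Add the sources as powers (linear), then convert back to dB:
L_total = 10·log₁₀(10^(87.1/10) + 10^(89.1/10)) = 91.22 dB SPL.
Excess over the loudest (89.1 dB): 91.22 − 89.1 = 2.1 dB.

2.1 dB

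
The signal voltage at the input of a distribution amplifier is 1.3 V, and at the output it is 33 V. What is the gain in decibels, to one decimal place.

28.1 dB

Voltage ratio → dB uses the 20·log₁₀ form:
20·log₁₀(33/1.3) = 20·log₁₀(25.38) = 28.1 dB.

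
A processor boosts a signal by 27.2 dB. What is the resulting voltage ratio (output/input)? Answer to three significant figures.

Voltage ratio = 10^(dB/20).
10^(27.2/20) = 10^(1.360) = 22.9.

22.9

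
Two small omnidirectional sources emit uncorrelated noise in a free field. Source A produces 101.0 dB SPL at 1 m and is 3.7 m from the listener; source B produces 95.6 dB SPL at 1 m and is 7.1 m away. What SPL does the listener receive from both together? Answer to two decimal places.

89.96 dB SPL

At the listener: L_A = 101.0 − 20·log₁₀(3.7) = 89.636 dB; L_B = 95.6 − 20·log₁₀(7.1) = 78.575 dB.
Combined: 10·log₁₀(10^(89.636/10)+10^(78.575/10)) = 89.96 dB SPL.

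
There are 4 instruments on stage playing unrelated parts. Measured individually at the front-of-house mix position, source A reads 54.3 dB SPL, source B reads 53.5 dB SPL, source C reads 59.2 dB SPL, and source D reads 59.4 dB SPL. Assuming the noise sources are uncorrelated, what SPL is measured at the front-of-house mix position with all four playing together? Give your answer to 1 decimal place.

63.4 dB SPL

Add the sources as powers (linear), then convert back to dB:
L_total = 10·log₁₀(10^(54.3/10) + 10^(53.5/10) + 10^(59.2/10) + 10^(59.4/10)) = 10·log₁₀(2196000) = 63.4 dB SPL.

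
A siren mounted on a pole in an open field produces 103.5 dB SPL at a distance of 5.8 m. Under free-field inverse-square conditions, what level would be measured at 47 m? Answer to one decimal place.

Free-field point source: level drops by 20·log₁₀ of the distance ratio.
ΔL = −20·log₁₀(47/5.8) = -18.17 dB, so L₂ = 103.5 + (-18.17) = 85.3 dB SPL.

85.3 dB SPL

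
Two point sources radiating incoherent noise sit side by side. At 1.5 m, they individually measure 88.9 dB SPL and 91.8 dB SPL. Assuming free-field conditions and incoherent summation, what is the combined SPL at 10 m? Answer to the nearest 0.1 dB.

77.1 dB SPL

Combined at 1.5 m: 10·log₁₀(10^(88.9/10)+10^(91.8/10)) = 93.60 dB SPL.
Then apply −20·log₁₀(10/1.5) = -16.48 dB → 77.1 dB SPL.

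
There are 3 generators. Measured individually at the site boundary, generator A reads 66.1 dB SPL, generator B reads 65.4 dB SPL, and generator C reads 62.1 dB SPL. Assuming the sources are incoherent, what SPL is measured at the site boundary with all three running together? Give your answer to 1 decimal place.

69.6 dB SPL

Uncorrelated sources add in intensity (power), not in dB.
L_total = 10·log₁₀(10^(66.1/10) + 10^(65.4/10) + 10^(62.1/10)) = 10·log₁₀(9163000) = 69.6 dB SPL.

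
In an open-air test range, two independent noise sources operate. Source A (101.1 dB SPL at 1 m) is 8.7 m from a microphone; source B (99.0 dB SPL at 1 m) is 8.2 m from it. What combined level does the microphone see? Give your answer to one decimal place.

84.6 dB SPL

At the listener: L_A = 101.1 − 20·log₁₀(8.7) = 82.31 dB; L_B = 99.0 − 20·log₁₀(8.2) = 80.72 dB.
Combined: 10·log₁₀(10^(82.31/10)+10^(80.72/10)) = 84.6 dB SPL.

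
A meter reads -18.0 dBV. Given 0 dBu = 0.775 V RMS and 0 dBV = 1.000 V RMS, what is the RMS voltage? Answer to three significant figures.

0.126 V

V = 1.000 V × 10^(-18.0/20).
= 1.000 × 0.1259 = 0.126 V.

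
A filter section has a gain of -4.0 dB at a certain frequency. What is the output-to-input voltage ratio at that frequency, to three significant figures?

Voltage ratio = 10^(dB/20).
10^(-4.0/20) = 10^(-0.2000) = 0.631.

0.631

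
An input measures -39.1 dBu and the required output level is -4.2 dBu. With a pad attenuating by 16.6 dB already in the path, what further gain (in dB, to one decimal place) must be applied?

51.5 dB

The required make-up gain is the shortfall in the dB sum.
G = -4.2 − (-39.1) + 16.6 = 51.5 dB.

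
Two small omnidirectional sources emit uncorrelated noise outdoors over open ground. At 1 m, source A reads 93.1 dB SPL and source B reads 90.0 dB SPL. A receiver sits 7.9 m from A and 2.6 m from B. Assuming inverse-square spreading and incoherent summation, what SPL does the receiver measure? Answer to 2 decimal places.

82.57 dB SPL

At the listener: L_A = 93.1 − 20·log₁₀(7.9) = 75.147 dB; L_B = 90.0 − 20·log₁₀(2.6) = 81.701 dB.
Combined: 10·log₁₀(10^(75.147/10)+10^(81.701/10)) = 82.57 dB SPL.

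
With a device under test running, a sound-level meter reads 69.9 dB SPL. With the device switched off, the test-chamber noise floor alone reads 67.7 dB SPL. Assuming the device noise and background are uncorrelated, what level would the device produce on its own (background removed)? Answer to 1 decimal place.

Subtract intensities: L_src = 10·log₁₀(10^(L_total/10) − 10^(L_bg/10)).
L_src = 10·log₁₀(10^(69.9/10) − 10^(67.7/10)) = 10·log₁₀(3884000) = 65.9 dB SPL.

65.9 dB SPL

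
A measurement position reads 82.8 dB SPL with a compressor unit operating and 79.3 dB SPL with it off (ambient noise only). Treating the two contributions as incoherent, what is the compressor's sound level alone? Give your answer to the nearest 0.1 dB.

80.2 dB SPL

Remove the background by subtracting linear intensities:
L_src = 10·log₁₀(10^(82.8/10) − 10^(79.3/10)) = 10·log₁₀(105400000) = 80.2 dB SPL.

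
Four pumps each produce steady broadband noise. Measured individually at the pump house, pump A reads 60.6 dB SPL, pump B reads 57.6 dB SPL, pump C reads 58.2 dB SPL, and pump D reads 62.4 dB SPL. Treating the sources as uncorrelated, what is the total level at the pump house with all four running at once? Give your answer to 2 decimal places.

66.15 dB SPL

Add the sources as powers (linear), then convert back to dB:
L_total = 10·log₁₀(10^(60.6/10) + 10^(57.6/10) + 10^(58.2/10) + 10^(62.4/10)) = 10·log₁₀(4122000) = 66.15 dB SPL.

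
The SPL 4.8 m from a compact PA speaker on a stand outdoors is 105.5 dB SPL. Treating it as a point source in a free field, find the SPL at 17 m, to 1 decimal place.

94.5 dB SPL

Free-field point source: level drops by 20·log₁₀ of the distance ratio.
ΔL = −20·log₁₀(17/4.8) = -10.98 dB, so L₂ = 105.5 + (-10.98) = 94.5 dB SPL.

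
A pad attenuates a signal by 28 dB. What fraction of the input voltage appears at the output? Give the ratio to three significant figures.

Voltage ratio = 10^(dB/20).
10^(-28/20) = 10^(-1.400) = 0.0398.

0.0398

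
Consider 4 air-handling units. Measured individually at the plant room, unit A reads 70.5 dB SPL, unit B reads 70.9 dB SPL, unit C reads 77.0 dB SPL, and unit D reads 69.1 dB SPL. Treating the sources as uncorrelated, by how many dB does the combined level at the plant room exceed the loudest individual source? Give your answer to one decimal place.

2.1 dB

Add the sources as powers (linear), then convert back to dB:
L_total = 10·log₁₀(10^(70.5/10) + 10^(70.9/10) + 10^(77.0/10) + 10^(69.1/10)) = 79.13 dB SPL.
Excess over the loudest (77.0 dB): 79.13 − 77.0 = 2.1 dB.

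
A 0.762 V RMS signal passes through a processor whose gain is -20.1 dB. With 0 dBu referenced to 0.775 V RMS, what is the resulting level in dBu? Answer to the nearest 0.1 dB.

Input level: 20·log₁₀(0.762/0.775) = -0.15 dBu.
Output: -0.15 − 20.1 = -20.2 dBu.

-20.2 dBu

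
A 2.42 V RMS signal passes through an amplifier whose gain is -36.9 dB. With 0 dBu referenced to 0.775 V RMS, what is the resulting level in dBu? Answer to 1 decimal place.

Input level: 20·log₁₀(2.42/0.775) = 9.89 dBu.
Output: 9.89 − 36.9 = -27.0 dBu.

-27.0 dBu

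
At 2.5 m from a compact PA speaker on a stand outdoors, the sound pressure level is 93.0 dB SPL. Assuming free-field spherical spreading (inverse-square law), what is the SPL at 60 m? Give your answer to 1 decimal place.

Free-field point source: level drops by 20·log₁₀ of the distance ratio.
ΔL = −20·log₁₀(60/2.5) = -27.60 dB, so L₂ = 93.0 + (-27.60) = 65.4 dB SPL.

65.4 dB SPL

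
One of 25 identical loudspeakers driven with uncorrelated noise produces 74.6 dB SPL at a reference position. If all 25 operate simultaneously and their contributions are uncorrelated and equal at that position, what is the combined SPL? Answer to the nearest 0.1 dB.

88.6 dB SPL

25 equal incoherent sources raise the level by 10·log₁₀(25) = 13.98 dB.
L_total = 74.6 + 13.98 = 88.6 dB SPL.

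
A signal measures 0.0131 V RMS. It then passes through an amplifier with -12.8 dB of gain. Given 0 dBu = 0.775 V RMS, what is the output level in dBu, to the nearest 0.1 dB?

Input level: 20·log₁₀(0.0131/0.775) = -35.44 dBu.
Output: -35.44 − 12.8 = -48.2 dBu.

-48.2 dBu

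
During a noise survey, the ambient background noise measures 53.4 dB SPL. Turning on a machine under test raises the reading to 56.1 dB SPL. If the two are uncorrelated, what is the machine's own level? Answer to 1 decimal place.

52.8 dB SPL

Background correction is a power subtraction:
L_src = 10·log₁₀(10^(56.1/10) − 10^(53.4/10)) = 10·log₁₀(188600) = 52.8 dB SPL.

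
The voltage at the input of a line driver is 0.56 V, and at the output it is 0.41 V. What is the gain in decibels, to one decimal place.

-2.7 dB

Voltage is an amplitude quantity, so gain = 20·log₁₀(V_out/V_in).
20·log₁₀(0.41/0.56) = 20·log₁₀(0.7321) = -2.7 dB.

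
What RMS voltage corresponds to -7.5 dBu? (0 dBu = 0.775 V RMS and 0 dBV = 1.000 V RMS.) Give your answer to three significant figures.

0.327 V

V = 0.775 V × 10^(-7.5/20).
= 0.775 × 0.4217 = 0.327 V.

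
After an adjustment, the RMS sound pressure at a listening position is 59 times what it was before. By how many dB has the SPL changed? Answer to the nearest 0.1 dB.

35.4 dB

SPL change from a pressure ratio uses the 20·log₁₀ form:
20·log₁₀(59) = 35.4 dB.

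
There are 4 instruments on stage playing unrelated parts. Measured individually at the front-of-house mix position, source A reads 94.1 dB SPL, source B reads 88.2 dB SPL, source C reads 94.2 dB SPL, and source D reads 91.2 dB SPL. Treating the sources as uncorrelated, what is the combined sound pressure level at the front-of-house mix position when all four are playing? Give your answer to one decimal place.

98.6 dB SPL

Incoherent sources sum as intensities:
L_total = 10·log₁₀(10^(94.1/10) + 10^(88.2/10) + 10^(94.2/10) + 10^(91.2/10)) = 10·log₁₀(7180000000) = 98.6 dB SPL.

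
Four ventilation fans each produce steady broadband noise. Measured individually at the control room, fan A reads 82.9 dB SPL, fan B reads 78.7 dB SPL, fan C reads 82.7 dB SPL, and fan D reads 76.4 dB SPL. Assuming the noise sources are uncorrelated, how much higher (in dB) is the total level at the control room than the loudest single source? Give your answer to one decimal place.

Add the sources as powers (linear), then convert back to dB:
L_total = 10·log₁₀(10^(82.9/10) + 10^(78.7/10) + 10^(82.7/10) + 10^(76.4/10)) = 86.98 dB SPL.
Excess over the loudest (82.9 dB): 86.98 − 82.9 = 4.1 dB.

4.1 dB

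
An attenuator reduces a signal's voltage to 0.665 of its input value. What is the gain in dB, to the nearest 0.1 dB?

-3.5 dB

Voltage ratio → dB uses the 20·log₁₀ form:
20·log₁₀(0.665) = -3.5 dB.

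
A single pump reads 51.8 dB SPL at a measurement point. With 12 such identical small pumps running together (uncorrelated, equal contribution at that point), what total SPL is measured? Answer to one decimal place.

62.6 dB SPL

12 equal incoherent sources raise the level by 10·log₁₀(12) = 10.79 dB.
L_total = 51.8 + 10.79 = 62.6 dB SPL.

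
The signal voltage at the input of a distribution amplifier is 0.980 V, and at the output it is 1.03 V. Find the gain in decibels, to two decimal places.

For a voltage ratio, dB = 20·log₁₀(V₂/V₁).
20·log₁₀(1.03/0.980) = 20·log₁₀(1.051) = 0.43 dB.

0.43 dB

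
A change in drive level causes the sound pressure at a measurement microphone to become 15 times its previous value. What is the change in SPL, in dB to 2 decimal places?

23.52 dB

Sound pressure is an amplitude quantity: ΔL = 20·log₁₀(p₂/p₁).
20·log₁₀(15) = 23.52 dB.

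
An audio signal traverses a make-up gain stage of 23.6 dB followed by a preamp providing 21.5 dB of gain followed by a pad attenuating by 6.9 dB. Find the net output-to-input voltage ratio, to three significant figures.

81.3

Net gain = 23.6 + 21.5 + (−6.9) = 38.2 dB.
Voltage ratio = 10^(38.2/20) = 81.3.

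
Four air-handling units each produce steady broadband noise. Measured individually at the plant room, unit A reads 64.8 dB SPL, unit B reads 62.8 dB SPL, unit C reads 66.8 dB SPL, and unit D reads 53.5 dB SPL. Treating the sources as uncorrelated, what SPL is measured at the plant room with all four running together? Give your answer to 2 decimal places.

69.97 dB SPL

Incoherent sources sum as intensities:
L_total = 10·log₁₀(10^(64.8/10) + 10^(62.8/10) + 10^(66.8/10) + 10^(53.5/10)) = 10·log₁₀(9936000) = 69.97 dB SPL.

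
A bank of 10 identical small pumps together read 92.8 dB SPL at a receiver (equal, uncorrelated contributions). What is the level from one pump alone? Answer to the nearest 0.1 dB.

10 equal incoherent sources add 10·log₁₀(10) = 10.00 dB over one source.
L_one = 92.8 − 10.00 = 82.8 dB SPL.

82.8 dB SPL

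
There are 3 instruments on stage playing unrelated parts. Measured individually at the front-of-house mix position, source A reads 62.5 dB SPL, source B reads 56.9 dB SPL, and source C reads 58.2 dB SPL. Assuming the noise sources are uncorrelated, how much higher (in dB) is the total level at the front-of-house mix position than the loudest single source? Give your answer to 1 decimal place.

Add the sources as powers (linear), then convert back to dB:
L_total = 10·log₁₀(10^(62.5/10) + 10^(56.9/10) + 10^(58.2/10)) = 64.67 dB SPL.
Excess over the loudest (62.5 dB): 64.67 − 62.5 = 2.2 dB.

2.2 dB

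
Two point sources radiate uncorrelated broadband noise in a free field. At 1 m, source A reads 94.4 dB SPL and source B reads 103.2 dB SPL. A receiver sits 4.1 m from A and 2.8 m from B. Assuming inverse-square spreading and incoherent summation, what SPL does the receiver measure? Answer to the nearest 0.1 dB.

At the listener: L_A = 94.4 − 20·log₁₀(4.1) = 82.14 dB; L_B = 103.2 − 20·log₁₀(2.8) = 94.26 dB.
Combined: 10·log₁₀(10^(82.14/10)+10^(94.26/10)) = 94.5 dB SPL.

94.5 dB SPL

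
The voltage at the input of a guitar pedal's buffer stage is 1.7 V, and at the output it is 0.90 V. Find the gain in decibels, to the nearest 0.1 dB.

-5.5 dB

Voltage is an amplitude quantity, so gain = 20·log₁₀(V_out/V_in).
20·log₁₀(0.90/1.7) = 20·log₁₀(0.5294) = -5.5 dB.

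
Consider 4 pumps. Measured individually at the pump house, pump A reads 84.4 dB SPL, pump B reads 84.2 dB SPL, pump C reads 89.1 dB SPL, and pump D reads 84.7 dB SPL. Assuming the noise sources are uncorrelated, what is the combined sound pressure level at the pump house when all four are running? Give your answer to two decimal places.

Incoherent sources sum as intensities:
L_total = 10·log₁₀(10^(84.4/10) + 10^(84.2/10) + 10^(89.1/10) + 10^(84.7/10)) = 10·log₁₀(1646000000) = 92.17 dB SPL.

92.17 dB SPL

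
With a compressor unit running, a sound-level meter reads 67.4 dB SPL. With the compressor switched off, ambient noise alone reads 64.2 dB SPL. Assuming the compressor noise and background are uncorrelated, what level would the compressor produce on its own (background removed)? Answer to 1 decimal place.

Background correction is a power subtraction:
L_src = 10·log₁₀(10^(67.4/10) − 10^(64.2/10)) = 10·log₁₀(2865000) = 64.6 dB SPL.

64.6 dB SPL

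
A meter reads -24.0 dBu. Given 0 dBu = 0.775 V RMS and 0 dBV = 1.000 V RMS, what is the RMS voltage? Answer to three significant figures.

V = 0.775 V × 10^(-24.0/20).
= 0.775 × 0.06310 = 0.0489 V.

0.0489 V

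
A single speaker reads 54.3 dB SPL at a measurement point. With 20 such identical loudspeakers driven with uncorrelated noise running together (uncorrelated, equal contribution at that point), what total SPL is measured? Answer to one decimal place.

67.3 dB SPL

20 equal incoherent sources raise the level by 10·log₁₀(20) = 13.01 dB.
L_total = 54.3 + 13.01 = 67.3 dB SPL.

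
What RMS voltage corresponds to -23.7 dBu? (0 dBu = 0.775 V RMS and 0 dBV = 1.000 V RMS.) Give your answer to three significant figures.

0.0506 V

V = 0.775 V × 10^(-23.7/20).
= 0.775 × 0.06531 = 0.0506 V.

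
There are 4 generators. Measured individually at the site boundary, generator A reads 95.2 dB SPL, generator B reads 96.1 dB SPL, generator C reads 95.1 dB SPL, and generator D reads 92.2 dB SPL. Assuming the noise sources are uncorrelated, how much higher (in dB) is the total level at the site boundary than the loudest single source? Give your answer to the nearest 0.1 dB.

Incoherent sources sum as intensities:
L_total = 10·log₁₀(10^(95.2/10) + 10^(96.1/10) + 10^(95.1/10) + 10^(92.2/10)) = 100.89 dB SPL.
Excess over the loudest (96.1 dB): 100.89 − 96.1 = 4.8 dB.

4.8 dB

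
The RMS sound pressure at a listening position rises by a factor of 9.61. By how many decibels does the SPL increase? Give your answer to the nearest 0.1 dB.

19.7 dB

Sound pressure is an amplitude quantity: ΔL = 20·log₁₀(p₂/p₁).
20·log₁₀(9.61) = 19.7 dB.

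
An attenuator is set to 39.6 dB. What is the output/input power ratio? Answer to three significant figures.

Power ratio = 10^(dB/10).
10^(-39.6/10) = 10^(-3.960) = 0.000110.

0.000110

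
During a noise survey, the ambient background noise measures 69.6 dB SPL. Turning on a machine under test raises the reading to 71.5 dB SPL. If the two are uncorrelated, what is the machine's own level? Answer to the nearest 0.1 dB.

Background correction is a power subtraction:
L_src = 10·log₁₀(10^(71.5/10) − 10^(69.6/10)) = 10·log₁₀(5005000) = 67.0 dB SPL.

67.0 dB SPL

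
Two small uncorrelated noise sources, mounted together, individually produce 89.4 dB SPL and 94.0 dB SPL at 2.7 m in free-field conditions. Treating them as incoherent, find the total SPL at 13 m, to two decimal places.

Combined at 2.7 m: 10·log₁₀(10^(89.4/10)+10^(94.0/10)) = 95.293 dB SPL.
Then apply −20·log₁₀(13/2.7) = -13.652 dB → 81.64 dB SPL.

81.64 dB SPL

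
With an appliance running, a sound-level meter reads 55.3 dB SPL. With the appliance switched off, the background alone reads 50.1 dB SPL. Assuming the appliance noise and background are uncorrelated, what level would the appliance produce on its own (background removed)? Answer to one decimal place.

53.7 dB SPL

Subtract intensities: L_src = 10·log₁₀(10^(L_total/10) − 10^(L_bg/10)).
L_src = 10·log₁₀(10^(55.3/10) − 10^(50.1/10)) = 10·log₁₀(236500) = 53.7 dB SPL.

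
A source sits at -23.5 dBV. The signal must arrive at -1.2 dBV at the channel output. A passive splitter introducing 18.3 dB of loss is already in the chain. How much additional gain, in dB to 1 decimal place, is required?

The required make-up gain is the shortfall in the dB sum.
G = -1.2 − (-23.5) + 18.3 = 40.6 dB.

40.6 dB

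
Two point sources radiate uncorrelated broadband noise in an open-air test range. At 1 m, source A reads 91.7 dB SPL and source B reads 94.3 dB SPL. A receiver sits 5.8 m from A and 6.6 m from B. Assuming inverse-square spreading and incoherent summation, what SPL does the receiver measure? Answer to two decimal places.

At the listener: L_A = 91.7 − 20·log₁₀(5.8) = 76.431 dB; L_B = 94.3 − 20·log₁₀(6.6) = 77.909 dB.
Combined: 10·log₁₀(10^(76.431/10)+10^(77.909/10)) = 80.24 dB SPL.

80.24 dB SPL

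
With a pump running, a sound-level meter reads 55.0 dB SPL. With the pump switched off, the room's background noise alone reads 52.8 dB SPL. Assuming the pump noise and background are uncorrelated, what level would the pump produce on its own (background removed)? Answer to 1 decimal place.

Remove the background by subtracting linear intensities:
L_src = 10·log₁₀(10^(55.0/10) − 10^(52.8/10)) = 10·log₁₀(125700) = 51.0 dB SPL.

51.0 dB SPL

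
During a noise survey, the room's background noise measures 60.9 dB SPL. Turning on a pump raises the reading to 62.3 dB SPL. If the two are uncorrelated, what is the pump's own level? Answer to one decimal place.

Remove the background by subtracting linear intensities:
L_src = 10·log₁₀(10^(62.3/10) − 10^(60.9/10)) = 10·log₁₀(468000) = 56.7 dB SPL.

56.7 dB SPL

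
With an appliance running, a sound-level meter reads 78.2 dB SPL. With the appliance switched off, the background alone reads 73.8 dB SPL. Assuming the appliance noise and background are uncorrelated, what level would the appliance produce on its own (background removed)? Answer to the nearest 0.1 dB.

Remove the background by subtracting linear intensities:
L_src = 10·log₁₀(10^(78.2/10) − 10^(73.8/10)) = 10·log₁₀(42080000) = 76.2 dB SPL.

76.2 dB SPL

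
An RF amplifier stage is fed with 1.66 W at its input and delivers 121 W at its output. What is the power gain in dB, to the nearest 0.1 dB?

For a power ratio, dB = 10·log₁₀(P₂/P₁).
10·log₁₀(121/1.66) = 10·log₁₀(72.89) = 18.6 dB.

18.6 dB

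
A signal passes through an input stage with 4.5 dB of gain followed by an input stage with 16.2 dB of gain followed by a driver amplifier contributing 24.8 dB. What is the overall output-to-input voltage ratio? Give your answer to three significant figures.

188

Net gain = 4.5 + 16.2 + 24.8 = 45.5 dB.
Voltage ratio = 10^(45.5/20) = 188.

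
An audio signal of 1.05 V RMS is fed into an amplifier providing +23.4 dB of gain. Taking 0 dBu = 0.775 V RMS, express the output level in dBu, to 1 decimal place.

Input level: 20·log₁₀(1.05/0.775) = 2.64 dBu.
Output: 2.64 + 23.4 = +26.0 dBu.

+26.0 dBu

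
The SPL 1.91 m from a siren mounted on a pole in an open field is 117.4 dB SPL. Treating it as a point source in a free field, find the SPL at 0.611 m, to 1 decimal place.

127.3 dB SPL

Inverse-square spreading gives ΔL = −20·log₁₀(d₂/d₁).
ΔL = −20·log₁₀(0.611/1.91) = 9.90 dB, so L₂ = 117.4 + (9.90) = 127.3 dB SPL.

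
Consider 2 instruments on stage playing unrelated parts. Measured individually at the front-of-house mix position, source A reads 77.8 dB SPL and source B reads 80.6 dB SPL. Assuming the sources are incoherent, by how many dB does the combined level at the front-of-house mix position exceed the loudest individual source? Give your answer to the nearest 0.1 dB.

Add the sources as powers (linear), then convert back to dB:
L_total = 10·log₁₀(10^(77.8/10) + 10^(80.6/10)) = 82.43 dB SPL.
Excess over the loudest (80.6 dB): 82.43 − 80.6 = 1.8 dB.

1.8 dB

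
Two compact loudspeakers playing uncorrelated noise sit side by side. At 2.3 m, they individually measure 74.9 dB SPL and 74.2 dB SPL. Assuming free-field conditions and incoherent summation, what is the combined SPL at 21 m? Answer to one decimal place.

Combined at 2.3 m: 10·log₁₀(10^(74.9/10)+10^(74.2/10)) = 77.57 dB SPL.
Then apply −20·log₁₀(21/2.3) = -19.21 dB → 58.4 dB SPL.

58.4 dB SPL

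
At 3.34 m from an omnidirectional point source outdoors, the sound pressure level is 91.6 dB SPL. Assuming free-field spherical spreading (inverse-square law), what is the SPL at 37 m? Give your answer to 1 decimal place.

70.7 dB SPL

For a point source in a free field, ΔL = −20·log₁₀(d₂/d₁).
ΔL = −20·log₁₀(37/3.34) = -20.89 dB, so L₂ = 91.6 + (-20.89) = 70.7 dB SPL.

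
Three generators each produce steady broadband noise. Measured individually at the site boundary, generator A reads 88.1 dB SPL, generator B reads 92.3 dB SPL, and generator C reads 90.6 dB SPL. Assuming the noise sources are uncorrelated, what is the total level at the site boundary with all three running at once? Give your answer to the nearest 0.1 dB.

Incoherent sources sum as intensities:
L_total = 10·log₁₀(10^(88.1/10) + 10^(92.3/10) + 10^(90.6/10)) = 10·log₁₀(3492000000) = 95.4 dB SPL.

95.4 dB SPL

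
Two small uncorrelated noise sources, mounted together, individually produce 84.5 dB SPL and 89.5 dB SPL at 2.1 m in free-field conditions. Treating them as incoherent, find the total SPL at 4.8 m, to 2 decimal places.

Combined at 2.1 m: 10·log₁₀(10^(84.5/10)+10^(89.5/10)) = 90.693 dB SPL.
Then apply −20·log₁₀(4.8/2.1) = -7.180 dB → 83.51 dB SPL.

83.51 dB SPL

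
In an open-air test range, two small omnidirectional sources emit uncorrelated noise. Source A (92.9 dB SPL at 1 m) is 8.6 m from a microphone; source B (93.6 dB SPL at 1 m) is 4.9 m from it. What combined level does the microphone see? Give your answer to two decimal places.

80.86 dB SPL

At the listener: L_A = 92.9 − 20·log₁₀(8.6) = 74.210 dB; L_B = 93.6 − 20·log₁₀(4.9) = 79.796 dB.
Combined: 10·log₁₀(10^(74.210/10)+10^(79.796/10)) = 80.86 dB SPL.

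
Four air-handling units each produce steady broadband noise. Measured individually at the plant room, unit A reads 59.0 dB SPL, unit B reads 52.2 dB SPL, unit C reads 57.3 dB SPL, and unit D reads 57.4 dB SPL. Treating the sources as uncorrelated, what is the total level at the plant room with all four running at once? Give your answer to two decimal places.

63.11 dB SPL

Incoherent sources sum as intensities:
L_total = 10·log₁₀(10^(59.0/10) + 10^(52.2/10) + 10^(57.3/10) + 10^(57.4/10)) = 10·log₁₀(2047000) = 63.11 dB SPL.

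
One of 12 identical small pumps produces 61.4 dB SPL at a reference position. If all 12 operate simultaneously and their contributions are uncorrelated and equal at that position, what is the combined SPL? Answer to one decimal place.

12 equal incoherent sources raise the level by 10·log₁₀(12) = 10.79 dB.
L_total = 61.4 + 10.79 = 72.2 dB SPL.

72.2 dB SPL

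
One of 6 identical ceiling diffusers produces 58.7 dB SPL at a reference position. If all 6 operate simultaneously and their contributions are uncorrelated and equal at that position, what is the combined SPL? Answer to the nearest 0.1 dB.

66.5 dB SPL

6 equal incoherent sources raise the level by 10·log₁₀(6) = 7.78 dB.
L_total = 58.7 + 7.78 = 66.5 dB SPL.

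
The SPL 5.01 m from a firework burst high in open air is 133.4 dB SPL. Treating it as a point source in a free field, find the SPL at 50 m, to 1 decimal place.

113.4 dB SPL

Free-field point source: level drops by 20·log₁₀ of the distance ratio.
ΔL = −20·log₁₀(50/5.01) = -19.98 dB, so L₂ = 133.4 + (-19.98) = 113.4 dB SPL.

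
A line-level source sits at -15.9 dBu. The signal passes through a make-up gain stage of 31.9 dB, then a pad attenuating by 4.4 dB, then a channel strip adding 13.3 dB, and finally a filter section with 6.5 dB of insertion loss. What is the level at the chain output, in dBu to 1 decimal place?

+18.4 dBu

Cascaded gains and losses add directly in dB.
-15.9 + 31.9 − 4.4 + 13.3 − 6.5 = +18.4 dBu.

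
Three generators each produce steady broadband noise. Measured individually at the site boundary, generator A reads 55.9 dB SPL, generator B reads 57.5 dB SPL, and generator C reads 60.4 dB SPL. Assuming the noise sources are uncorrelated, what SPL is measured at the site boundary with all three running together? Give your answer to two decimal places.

Uncorrelated sources add in intensity (power), not in dB.
L_total = 10·log₁₀(10^(55.9/10) + 10^(57.5/10) + 10^(60.4/10)) = 10·log₁₀(2048000) = 63.11 dB SPL.

63.11 dB SPL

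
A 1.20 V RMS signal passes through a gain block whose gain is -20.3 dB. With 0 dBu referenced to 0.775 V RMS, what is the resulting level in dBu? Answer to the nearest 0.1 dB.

-16.5 dBu

Input level: 20·log₁₀(1.20/0.775) = 3.80 dBu.
Output: 3.80 − 20.3 = -16.5 dBu.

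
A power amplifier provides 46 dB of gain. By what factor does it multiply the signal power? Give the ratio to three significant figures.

Power ratio = 10^(dB/10).
10^(46/10) = 10^(4.600) = 39800.

39800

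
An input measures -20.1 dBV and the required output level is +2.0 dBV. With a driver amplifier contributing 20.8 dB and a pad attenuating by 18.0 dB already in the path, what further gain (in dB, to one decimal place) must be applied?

19.3 dB

The required make-up gain is the shortfall in the dB sum.
G = +2.0 − (-20.1) − 20.8 + 18.0 = 19.3 dB.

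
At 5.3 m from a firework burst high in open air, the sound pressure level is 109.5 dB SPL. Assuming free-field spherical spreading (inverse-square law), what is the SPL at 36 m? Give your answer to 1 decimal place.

Inverse-square spreading gives ΔL = −20·log₁₀(d₂/d₁).
ΔL = −20·log₁₀(36/5.3) = -16.64 dB, so L₂ = 109.5 + (-16.64) = 92.9 dB SPL.

92.9 dB SPL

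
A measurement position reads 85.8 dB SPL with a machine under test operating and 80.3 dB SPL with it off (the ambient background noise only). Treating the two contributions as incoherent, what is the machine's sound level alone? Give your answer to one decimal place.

84.4 dB SPL

Background correction is a power subtraction:
L_src = 10·log₁₀(10^(85.8/10) − 10^(80.3/10)) = 10·log₁₀(273000000) = 84.4 dB SPL.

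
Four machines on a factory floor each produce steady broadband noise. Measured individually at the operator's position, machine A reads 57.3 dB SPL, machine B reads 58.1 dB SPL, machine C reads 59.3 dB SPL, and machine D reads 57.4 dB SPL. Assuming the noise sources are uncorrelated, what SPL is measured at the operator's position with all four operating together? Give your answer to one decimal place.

64.1 dB SPL

Incoherent sources sum as intensities:
L_total = 10·log₁₀(10^(57.3/10) + 10^(58.1/10) + 10^(59.3/10) + 10^(57.4/10)) = 10·log₁₀(2583000) = 64.1 dB SPL.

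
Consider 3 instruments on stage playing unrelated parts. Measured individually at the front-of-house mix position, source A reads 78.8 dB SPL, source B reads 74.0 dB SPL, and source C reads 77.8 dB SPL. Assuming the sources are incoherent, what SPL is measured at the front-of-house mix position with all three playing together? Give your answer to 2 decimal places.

82.07 dB SPL

Incoherent sources sum as intensities:
L_total = 10·log₁₀(10^(78.8/10) + 10^(74.0/10) + 10^(77.8/10)) = 10·log₁₀(161200000) = 82.07 dB SPL.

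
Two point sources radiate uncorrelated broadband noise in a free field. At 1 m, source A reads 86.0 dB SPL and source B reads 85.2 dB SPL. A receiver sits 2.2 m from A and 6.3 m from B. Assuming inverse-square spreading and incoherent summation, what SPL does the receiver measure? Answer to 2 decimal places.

At the listener: L_A = 86.0 − 20·log₁₀(2.2) = 79.152 dB; L_B = 85.2 − 20·log₁₀(6.3) = 69.213 dB.
Combined: 10·log₁₀(10^(79.152/10)+10^(69.213/10)) = 79.57 dB SPL.

79.57 dB SPL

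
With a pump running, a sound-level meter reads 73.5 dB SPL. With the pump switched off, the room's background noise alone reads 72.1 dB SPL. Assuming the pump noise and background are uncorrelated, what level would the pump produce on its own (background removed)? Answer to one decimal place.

67.9 dB SPL

Subtract intensities: L_src = 10·log₁₀(10^(L_total/10) − 10^(L_bg/10)).
L_src = 10·log₁₀(10^(73.5/10) − 10^(72.1/10)) = 10·log₁₀(6169000) = 67.9 dB SPL.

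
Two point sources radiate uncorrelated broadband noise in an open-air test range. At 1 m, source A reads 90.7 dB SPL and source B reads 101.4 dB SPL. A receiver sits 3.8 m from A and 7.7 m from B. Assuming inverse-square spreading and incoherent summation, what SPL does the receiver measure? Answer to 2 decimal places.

At the listener: L_A = 90.7 − 20·log₁₀(3.8) = 79.104 dB; L_B = 101.4 − 20·log₁₀(7.7) = 83.670 dB.
Combined: 10·log₁₀(10^(79.104/10)+10^(83.670/10)) = 84.97 dB SPL.

84.97 dB SPL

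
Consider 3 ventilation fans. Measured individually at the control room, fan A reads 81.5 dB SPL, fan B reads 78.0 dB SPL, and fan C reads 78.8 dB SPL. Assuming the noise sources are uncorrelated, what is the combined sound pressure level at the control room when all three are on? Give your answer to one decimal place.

84.5 dB SPL

Add the sources as powers (linear), then convert back to dB:
L_total = 10·log₁₀(10^(81.5/10) + 10^(78.0/10) + 10^(78.8/10)) = 10·log₁₀(280200000) = 84.5 dB SPL.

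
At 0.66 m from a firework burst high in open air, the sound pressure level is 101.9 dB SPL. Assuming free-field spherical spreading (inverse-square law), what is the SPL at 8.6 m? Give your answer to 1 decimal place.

79.6 dB SPL

Inverse-square spreading gives ΔL = −20·log₁₀(d₂/d₁).
ΔL = −20·log₁₀(8.6/0.66) = -22.30 dB, so L₂ = 101.9 + (-22.30) = 79.6 dB SPL.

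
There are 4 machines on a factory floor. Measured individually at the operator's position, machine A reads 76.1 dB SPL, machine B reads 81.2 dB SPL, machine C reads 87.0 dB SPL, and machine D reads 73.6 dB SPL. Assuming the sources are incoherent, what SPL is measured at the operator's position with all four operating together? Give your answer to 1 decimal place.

88.4 dB SPL

Add the sources as powers (linear), then convert back to dB:
L_total = 10·log₁₀(10^(76.1/10) + 10^(81.2/10) + 10^(87.0/10) + 10^(73.6/10)) = 10·log₁₀(696700000) = 88.4 dB SPL.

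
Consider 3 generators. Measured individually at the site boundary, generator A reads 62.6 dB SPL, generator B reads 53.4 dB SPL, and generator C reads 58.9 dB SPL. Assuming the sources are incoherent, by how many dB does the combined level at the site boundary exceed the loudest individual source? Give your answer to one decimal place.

1.9 dB

Uncorrelated sources add in intensity (power), not in dB.
L_total = 10·log₁₀(10^(62.6/10) + 10^(53.4/10) + 10^(58.9/10)) = 64.49 dB SPL.
Excess over the loudest (62.6 dB): 64.49 − 62.6 = 1.9 dB.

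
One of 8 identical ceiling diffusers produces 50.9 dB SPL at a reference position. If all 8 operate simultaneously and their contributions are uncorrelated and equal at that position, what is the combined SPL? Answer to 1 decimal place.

59.9 dB SPL

8 equal incoherent sources raise the level by 10·log₁₀(8) = 9.03 dB.
L_total = 50.9 + 9.03 = 59.9 dB SPL.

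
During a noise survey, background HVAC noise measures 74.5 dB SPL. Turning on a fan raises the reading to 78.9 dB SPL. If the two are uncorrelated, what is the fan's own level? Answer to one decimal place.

Subtract intensities: L_src = 10·log₁₀(10^(L_total/10) − 10^(L_bg/10)).
L_src = 10·log₁₀(10^(78.9/10) − 10^(74.5/10)) = 10·log₁₀(49440000) = 76.9 dB SPL.

76.9 dB SPL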